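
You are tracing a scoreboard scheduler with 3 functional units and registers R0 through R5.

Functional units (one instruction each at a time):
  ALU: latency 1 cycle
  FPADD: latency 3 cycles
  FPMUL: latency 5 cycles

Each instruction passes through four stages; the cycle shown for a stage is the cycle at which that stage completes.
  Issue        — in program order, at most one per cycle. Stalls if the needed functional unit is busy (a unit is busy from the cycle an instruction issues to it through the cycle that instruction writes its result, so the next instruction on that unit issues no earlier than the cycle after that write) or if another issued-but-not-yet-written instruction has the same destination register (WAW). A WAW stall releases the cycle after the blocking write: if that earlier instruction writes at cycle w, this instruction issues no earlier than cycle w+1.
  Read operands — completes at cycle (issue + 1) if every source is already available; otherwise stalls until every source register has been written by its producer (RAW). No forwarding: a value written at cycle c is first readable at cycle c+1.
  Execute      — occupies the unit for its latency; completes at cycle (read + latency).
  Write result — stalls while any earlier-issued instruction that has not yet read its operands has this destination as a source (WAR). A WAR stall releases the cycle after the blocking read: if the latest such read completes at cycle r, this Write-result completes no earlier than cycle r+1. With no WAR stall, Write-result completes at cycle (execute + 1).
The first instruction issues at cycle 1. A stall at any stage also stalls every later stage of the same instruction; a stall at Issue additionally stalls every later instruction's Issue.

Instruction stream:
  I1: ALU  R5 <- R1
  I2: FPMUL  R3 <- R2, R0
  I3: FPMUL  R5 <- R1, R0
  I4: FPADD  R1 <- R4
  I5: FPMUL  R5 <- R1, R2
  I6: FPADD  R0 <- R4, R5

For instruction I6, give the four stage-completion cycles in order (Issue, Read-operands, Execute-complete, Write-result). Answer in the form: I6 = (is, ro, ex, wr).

I1: IS=1 RO=2 EX=3 WR=4
I2: IS=2 RO=3 EX=8 WR=9
I3: IS=10 RO=11 EX=16 WR=17  [struct: FPMUL busy until I2 writes@9]
I4: IS=11 RO=12 EX=15 WR=16
I5: IS=18 RO=19 EX=24 WR=25  [struct: FPMUL busy until I3 writes@17]
I6: IS=19 RO=26 EX=29 WR=30  [RAW R5: wait I5 write@25]

I6 = (19, 26, 29, 30)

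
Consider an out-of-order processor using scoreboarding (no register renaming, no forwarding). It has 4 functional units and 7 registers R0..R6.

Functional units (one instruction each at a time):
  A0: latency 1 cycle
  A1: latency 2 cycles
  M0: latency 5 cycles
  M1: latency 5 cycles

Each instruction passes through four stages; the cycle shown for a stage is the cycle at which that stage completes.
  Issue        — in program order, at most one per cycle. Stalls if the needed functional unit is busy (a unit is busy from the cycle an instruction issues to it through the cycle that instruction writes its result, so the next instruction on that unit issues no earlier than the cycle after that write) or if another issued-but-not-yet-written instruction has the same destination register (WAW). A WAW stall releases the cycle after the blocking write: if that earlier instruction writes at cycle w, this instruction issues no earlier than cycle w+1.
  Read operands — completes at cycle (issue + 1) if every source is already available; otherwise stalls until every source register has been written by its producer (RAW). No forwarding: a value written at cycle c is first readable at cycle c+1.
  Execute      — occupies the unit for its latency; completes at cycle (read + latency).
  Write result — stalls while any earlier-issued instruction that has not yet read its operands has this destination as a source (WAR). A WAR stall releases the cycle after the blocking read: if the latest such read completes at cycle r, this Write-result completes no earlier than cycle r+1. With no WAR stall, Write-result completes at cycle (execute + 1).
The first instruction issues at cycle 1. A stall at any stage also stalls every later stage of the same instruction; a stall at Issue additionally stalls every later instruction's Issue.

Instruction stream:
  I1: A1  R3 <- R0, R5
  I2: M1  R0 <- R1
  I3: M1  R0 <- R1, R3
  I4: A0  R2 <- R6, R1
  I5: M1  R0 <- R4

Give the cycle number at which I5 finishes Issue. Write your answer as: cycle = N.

I1 -> (1, 2, 4, 5)
I2 -> (2, 3, 8, 9)
I3 -> (10, 11, 16, 17)  // struct: M1 busy until I2 writes@9
I4 -> (11, 12, 13, 14)
I5 -> (18, 19, 24, 25)  // struct: M1 busy until I3 writes@17

cycle = 18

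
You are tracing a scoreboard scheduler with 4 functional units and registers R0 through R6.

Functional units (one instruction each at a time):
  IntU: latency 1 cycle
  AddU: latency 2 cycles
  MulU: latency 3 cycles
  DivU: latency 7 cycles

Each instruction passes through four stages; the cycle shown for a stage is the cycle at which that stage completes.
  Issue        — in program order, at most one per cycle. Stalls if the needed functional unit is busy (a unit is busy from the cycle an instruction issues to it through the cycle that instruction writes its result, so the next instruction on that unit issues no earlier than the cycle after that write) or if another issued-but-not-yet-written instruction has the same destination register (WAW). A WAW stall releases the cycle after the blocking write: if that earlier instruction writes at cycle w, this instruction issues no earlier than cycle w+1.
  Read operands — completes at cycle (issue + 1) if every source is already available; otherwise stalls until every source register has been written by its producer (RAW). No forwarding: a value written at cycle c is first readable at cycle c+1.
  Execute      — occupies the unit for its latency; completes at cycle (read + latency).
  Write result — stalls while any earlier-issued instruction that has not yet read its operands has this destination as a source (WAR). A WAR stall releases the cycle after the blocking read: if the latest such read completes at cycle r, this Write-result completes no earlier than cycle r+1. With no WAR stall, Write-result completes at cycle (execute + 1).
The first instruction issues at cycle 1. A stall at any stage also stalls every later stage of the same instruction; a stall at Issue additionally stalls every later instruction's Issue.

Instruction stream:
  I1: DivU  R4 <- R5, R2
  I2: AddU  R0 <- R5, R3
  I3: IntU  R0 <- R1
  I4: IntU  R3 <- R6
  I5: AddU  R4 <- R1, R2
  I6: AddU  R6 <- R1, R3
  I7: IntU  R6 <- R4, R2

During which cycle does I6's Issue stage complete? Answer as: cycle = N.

I1 -> (1, 2, 9, 10)
I2 -> (2, 3, 5, 6)
I3 -> (7, 8, 9, 10)  // WAW R0: wait I2 write@6
I4 -> (11, 12, 13, 14)  // struct: IntU busy until I3 writes@10
I5 -> (12, 13, 15, 16)
I6 -> (17, 18, 20, 21)  // struct: AddU busy until I5 writes@16
I7 -> (22, 23, 24, 25)  // WAW R6: wait I6 write@21

cycle = 17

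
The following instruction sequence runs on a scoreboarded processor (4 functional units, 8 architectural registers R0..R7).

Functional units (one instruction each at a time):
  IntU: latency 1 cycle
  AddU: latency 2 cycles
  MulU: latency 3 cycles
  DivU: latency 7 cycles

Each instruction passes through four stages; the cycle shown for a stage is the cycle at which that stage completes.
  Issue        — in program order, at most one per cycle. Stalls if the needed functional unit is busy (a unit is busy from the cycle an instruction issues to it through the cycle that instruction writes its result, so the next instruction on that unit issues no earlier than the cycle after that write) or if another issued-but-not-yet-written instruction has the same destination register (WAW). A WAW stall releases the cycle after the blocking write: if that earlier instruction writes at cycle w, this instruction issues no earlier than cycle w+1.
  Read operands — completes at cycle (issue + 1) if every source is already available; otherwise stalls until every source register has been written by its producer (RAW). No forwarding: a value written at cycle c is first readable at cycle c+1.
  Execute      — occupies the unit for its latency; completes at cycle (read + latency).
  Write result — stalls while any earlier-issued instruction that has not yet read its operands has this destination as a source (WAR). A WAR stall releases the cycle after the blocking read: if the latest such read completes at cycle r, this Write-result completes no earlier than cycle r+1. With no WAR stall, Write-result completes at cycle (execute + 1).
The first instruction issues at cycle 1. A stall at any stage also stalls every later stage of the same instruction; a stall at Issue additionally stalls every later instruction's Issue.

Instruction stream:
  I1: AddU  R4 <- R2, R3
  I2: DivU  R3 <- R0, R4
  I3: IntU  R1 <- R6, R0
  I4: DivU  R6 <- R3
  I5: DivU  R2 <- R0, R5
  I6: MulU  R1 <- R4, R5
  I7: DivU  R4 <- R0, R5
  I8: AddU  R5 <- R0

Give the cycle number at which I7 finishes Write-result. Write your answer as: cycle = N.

cycle = 44

t=1  I1 dispatched to AddU
t=2  I1 operands ready, I2 dispatched to DivU
t=3  I3 dispatched to IntU
t=4  I1 complete, I3 operands ready
t=5  R4←I1, I3 complete
t=6  I2 operands ready, R1←I3
t=13  I2 complete
t=14  R3←I2
t=15  I4 dispatched to DivU
t=16  I4 operands ready
t=23  I4 complete
t=24  R6←I4
t=25  I5 dispatched to DivU
t=26  I5 operands ready, I6 dispatched to MulU
t=27  I6 operands ready
t=30  I6 complete
t=31  R1←I6
t=33  I5 complete
t=34  R2←I5
t=35  I7 dispatched to DivU
t=36  I7 operands ready, I8 dispatched to AddU
t=37  I8 operands ready
t=39  I8 complete
t=40  R5←I8
t=43  I7 complete
t=44  R4←I7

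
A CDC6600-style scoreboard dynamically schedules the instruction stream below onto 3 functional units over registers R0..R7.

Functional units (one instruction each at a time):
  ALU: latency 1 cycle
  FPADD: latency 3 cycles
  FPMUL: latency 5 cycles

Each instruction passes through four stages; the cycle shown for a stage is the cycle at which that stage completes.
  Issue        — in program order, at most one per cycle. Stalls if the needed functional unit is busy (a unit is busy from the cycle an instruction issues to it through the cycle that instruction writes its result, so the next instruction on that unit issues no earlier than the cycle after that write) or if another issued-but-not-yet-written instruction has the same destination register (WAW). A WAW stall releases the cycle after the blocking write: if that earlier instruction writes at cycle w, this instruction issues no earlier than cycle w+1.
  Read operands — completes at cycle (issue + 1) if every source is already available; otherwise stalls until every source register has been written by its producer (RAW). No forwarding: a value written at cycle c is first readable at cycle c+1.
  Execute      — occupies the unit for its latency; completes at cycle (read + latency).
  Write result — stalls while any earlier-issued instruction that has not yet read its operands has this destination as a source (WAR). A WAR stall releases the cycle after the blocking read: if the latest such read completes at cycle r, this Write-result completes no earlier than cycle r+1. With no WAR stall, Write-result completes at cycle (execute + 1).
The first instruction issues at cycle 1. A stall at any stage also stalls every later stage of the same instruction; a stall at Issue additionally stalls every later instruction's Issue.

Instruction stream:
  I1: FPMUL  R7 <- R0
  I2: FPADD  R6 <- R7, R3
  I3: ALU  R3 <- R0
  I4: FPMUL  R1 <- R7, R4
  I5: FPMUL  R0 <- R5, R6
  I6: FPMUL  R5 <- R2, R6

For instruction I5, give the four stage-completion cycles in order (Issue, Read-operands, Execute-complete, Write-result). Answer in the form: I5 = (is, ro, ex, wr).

I5 = (17, 18, 23, 24)

[1] I1 dispatched to FPMUL
[2] I1 operands ready, I2 dispatched to FPADD
[3] I3 dispatched to ALU
[4] I3 operands ready
[5] I3 complete
[7] I1 complete
[8] R7←I1
[9] I2 operands ready, I4 dispatched to FPMUL
[10] R3←I3, I4 operands ready
[12] I2 complete
[13] R6←I2
[15] I4 complete
[16] R1←I4
[17] I5 dispatched to FPMUL
[18] I5 operands ready
[23] I5 complete
[24] R0←I5
[25] I6 dispatched to FPMUL
[26] I6 operands ready
[31] I6 complete
[32] R5←I6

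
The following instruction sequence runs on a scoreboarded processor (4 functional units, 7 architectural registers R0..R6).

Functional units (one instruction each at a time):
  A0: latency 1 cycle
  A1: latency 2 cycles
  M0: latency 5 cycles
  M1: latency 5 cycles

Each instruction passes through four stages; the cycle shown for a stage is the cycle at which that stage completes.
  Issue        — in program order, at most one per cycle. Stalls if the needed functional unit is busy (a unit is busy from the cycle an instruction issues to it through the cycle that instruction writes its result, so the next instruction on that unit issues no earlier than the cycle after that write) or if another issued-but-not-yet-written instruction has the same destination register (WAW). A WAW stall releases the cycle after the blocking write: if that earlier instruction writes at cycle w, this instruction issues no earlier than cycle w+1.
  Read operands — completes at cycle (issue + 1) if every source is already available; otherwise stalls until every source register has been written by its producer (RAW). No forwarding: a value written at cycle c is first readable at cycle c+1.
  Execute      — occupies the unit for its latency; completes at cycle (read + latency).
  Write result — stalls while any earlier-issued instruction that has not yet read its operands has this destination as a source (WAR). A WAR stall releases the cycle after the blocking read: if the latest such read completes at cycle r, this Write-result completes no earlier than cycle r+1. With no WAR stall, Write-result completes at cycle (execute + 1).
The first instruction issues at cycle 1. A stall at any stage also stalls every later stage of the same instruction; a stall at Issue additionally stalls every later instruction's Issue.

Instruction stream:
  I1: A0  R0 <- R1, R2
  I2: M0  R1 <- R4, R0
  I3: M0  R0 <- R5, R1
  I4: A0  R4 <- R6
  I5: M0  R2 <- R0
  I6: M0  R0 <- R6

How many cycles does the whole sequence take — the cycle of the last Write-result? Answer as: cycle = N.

[1] I1→A0
[2] I1 RO · I2→M0
[3] I1 EX
[4] I1 WR R0
[5] I2 RO
[10] I2 EX
[11] I2 WR R1
[12] I3→M0
[13] I3 RO · I4→A0
[14] I4 RO
[15] I4 EX
[16] I4 WR R4
[18] I3 EX
[19] I3 WR R0
[20] I5→M0
[21] I5 RO
[26] I5 EX
[27] I5 WR R2
[28] I6→M0
[29] I6 RO
[34] I6 EX
[35] I6 WR R0

cycle = 35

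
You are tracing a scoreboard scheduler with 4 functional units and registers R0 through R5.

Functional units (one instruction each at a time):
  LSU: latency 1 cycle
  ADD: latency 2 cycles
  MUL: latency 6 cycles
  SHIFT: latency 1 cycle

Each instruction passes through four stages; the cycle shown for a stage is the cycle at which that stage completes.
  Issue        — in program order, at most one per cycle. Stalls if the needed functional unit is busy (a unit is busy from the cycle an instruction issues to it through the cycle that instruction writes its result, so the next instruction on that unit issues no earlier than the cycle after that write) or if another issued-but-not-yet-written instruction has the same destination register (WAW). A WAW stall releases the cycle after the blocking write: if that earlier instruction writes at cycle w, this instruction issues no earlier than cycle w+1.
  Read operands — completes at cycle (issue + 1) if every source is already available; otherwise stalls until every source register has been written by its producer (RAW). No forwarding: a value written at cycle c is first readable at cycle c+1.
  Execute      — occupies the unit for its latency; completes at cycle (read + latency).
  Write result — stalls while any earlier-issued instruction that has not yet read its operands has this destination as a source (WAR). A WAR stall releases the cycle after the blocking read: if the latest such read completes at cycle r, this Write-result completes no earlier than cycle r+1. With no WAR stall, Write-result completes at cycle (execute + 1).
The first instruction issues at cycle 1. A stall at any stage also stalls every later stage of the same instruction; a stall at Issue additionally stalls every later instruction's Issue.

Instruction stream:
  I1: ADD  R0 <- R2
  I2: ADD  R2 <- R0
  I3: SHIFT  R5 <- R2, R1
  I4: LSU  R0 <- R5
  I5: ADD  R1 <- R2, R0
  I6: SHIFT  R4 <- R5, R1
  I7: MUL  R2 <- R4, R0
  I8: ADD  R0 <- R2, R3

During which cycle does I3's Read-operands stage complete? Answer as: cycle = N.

cycle = 11

[1] issue I1 (ADD)
[2] I1 read-ops
[4] I1 finished on ADD
[5] I1→R0
[6] issue I2 (ADD)
[7] I2 read-ops; issue I3 (SHIFT)
[8] issue I4 (LSU)
[9] I2 finished on ADD
[10] I2→R2
[11] I3 read-ops; issue I5 (ADD)
[12] I3 finished on SHIFT
[13] I3→R5
[14] I4 read-ops; issue I6 (SHIFT)
[15] I4 finished on LSU; issue I7 (MUL)
[16] I4→R0
[17] I5 read-ops
[19] I5 finished on ADD
[20] I5→R1
[21] I6 read-ops; issue I8 (ADD)
[22] I6 finished on SHIFT
[23] I6→R4
[24] I7 read-ops
[30] I7 finished on MUL
[31] I7→R2
[32] I8 read-ops
[34] I8 finished on ADD
[35] I8→R0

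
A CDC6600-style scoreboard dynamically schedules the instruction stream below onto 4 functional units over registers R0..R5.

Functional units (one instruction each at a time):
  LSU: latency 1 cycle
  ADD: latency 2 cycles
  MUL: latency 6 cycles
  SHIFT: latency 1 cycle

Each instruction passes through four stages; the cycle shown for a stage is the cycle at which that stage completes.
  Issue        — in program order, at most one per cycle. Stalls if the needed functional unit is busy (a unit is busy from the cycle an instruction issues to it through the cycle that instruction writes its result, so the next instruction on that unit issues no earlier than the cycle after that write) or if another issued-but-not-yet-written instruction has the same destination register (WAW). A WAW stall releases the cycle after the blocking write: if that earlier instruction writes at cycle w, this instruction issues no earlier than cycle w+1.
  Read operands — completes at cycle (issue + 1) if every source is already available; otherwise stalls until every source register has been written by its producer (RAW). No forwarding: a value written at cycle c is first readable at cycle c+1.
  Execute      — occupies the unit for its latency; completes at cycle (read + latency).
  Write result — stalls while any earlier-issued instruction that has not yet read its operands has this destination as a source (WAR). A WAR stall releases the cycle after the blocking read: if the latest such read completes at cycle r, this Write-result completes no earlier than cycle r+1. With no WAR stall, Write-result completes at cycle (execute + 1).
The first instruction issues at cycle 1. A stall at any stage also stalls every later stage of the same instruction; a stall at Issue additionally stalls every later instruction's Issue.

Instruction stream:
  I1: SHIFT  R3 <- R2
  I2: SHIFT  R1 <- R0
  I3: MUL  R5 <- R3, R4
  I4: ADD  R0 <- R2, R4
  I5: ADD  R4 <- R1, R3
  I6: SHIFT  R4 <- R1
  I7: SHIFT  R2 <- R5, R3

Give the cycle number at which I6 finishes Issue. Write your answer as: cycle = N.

cycle = 17

1) issue 1, read 2, done 3, write 4
2) issue 5, read 6, done 7, write 8  <struct: SHIFT busy until I1 writes@4>
3) issue 6, read 7, done 13, write 14
4) issue 7, read 8, done 10, write 11
5) issue 12, read 13, done 15, write 16  <struct: ADD busy until I4 writes@11>
6) issue 17, read 18, done 19, write 20  <WAW R4: wait I5 write@16>
7) issue 21, read 22, done 23, write 24  <struct: SHIFT busy until I6 writes@20>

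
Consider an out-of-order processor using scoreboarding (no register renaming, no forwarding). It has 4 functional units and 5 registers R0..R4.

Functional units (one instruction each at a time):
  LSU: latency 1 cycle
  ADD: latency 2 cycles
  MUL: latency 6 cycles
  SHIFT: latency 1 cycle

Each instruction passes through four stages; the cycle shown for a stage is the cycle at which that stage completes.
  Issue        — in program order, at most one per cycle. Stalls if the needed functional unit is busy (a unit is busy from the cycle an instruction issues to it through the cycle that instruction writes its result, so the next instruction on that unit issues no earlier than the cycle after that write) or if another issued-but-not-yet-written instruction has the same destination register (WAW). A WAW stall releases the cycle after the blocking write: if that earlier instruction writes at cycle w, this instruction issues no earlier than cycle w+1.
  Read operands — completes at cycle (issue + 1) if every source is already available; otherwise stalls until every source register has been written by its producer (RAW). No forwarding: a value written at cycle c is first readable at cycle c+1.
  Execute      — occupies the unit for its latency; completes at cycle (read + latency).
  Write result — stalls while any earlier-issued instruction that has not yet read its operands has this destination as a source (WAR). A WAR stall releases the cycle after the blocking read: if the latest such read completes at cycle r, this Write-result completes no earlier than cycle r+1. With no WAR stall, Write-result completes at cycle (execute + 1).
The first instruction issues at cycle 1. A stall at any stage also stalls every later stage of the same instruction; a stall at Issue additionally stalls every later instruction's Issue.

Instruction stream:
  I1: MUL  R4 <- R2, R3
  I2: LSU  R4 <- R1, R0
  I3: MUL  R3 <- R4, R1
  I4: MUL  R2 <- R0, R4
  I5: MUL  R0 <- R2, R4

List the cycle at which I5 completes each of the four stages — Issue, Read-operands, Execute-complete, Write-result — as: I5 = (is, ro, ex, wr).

I1  is:1  ro:2  ex:8  wr:9
I2  is:10  ro:11  ex:12  wr:13  — WAW R4: wait I1 write@9
I3  is:11  ro:14  ex:20  wr:21  — RAW R4: wait I2 write@13
I4  is:22  ro:23  ex:29  wr:30  — struct: MUL busy until I3 writes@21
I5  is:31  ro:32  ex:38  wr:39  — struct: MUL busy until I4 writes@30

I5 = (31, 32, 38, 39)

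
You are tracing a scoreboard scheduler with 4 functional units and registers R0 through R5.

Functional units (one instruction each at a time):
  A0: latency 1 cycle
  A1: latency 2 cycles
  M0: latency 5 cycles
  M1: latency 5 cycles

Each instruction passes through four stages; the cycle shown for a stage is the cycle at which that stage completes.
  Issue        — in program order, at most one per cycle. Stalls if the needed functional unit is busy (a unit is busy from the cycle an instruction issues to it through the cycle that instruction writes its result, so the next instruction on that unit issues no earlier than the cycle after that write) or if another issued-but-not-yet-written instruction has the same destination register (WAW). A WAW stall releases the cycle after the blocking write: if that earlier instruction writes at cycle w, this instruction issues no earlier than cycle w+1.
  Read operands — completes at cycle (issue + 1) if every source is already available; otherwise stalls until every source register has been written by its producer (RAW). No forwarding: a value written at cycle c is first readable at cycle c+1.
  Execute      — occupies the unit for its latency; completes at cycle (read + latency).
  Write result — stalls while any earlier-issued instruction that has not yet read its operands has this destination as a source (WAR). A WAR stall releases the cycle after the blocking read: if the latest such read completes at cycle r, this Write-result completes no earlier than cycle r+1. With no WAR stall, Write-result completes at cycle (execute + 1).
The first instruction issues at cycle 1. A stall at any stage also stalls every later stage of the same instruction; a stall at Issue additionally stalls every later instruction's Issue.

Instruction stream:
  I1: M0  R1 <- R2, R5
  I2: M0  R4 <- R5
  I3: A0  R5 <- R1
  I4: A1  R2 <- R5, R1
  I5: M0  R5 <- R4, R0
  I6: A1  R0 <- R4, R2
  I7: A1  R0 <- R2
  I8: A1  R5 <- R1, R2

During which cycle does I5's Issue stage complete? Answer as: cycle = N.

I1: IS=1 RO=2 EX=7 WR=8
I2: IS=9 RO=10 EX=15 WR=16  [struct: M0 busy until I1 writes@8]
I3: IS=10 RO=11 EX=12 WR=13
I4: IS=11 RO=14 EX=16 WR=17  [RAW R5: wait I3 write@13]
I5: IS=17 RO=18 EX=23 WR=24  [struct: M0 busy until I2 writes@16]
I6: IS=18 RO=19 EX=21 WR=22
I7: IS=23 RO=24 EX=26 WR=27  [struct: A1 busy until I6 writes@22]
I8: IS=28 RO=29 EX=31 WR=32  [struct: A1 busy until I7 writes@27]

cycle = 17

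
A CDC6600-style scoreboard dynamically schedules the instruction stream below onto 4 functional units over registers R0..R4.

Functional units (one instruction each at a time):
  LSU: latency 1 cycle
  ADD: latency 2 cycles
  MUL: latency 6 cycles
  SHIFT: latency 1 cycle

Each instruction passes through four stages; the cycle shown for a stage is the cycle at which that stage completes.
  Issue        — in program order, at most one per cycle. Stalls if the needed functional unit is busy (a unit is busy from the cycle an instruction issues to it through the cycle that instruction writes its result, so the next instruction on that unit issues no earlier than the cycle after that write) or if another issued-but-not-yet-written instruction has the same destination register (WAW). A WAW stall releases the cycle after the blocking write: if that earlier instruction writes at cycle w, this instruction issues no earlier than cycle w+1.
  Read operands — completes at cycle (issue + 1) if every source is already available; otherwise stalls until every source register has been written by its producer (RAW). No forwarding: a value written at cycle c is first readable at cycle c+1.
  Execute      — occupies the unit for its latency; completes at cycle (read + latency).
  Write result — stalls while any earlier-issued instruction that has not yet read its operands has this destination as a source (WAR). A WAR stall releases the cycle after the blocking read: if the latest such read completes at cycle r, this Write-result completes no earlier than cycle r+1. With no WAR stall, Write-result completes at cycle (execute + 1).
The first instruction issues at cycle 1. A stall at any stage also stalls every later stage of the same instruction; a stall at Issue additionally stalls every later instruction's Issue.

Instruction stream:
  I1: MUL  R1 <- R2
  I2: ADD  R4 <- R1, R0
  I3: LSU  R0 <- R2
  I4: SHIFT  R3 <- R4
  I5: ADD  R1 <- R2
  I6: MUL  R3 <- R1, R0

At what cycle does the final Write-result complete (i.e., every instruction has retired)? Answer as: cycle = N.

cycle = 26

I1  is:1  ro:2  ex:8  wr:9
I2  is:2  ro:10  ex:12  wr:13  — RAW R1: wait I1 write@9
I3  is:3  ro:4  ex:5  wr:11  — WAR R0: wait I2 read@10
I4  is:4  ro:14  ex:15  wr:16  — RAW R4: wait I2 write@13
I5  is:14  ro:15  ex:17  wr:18  — struct: ADD busy until I2 writes@13
I6  is:17  ro:19  ex:25  wr:26  — WAW R3: wait I4 write@16, RAW R1: wait I5 write@18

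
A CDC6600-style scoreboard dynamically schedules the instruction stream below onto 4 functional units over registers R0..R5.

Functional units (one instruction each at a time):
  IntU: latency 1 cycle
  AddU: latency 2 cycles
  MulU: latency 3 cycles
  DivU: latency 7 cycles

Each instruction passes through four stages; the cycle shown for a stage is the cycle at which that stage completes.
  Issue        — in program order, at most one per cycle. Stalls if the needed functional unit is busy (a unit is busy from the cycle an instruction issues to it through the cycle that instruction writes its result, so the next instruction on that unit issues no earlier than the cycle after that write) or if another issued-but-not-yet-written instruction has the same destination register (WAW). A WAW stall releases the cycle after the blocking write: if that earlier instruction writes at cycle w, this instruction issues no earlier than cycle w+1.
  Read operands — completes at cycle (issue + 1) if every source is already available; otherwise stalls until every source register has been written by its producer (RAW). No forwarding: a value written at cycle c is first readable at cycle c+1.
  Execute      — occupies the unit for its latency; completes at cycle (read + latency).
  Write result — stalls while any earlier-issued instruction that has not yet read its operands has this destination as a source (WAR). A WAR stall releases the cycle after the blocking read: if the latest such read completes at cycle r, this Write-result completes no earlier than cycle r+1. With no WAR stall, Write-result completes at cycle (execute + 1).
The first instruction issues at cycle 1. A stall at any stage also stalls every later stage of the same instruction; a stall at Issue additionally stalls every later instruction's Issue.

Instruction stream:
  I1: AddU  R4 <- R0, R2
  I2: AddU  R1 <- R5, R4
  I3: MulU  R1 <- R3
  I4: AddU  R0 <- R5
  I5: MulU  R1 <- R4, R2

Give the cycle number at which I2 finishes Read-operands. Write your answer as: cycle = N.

cycle = 7

cycle 1: issue I1 (AddU)
cycle 2: I1 read-ops
cycle 4: I1 finished on AddU
cycle 5: I1→R4
cycle 6: issue I2 (AddU)
cycle 7: I2 read-ops
cycle 9: I2 finished on AddU
cycle 10: I2→R1
cycle 11: issue I3 (MulU)
cycle 12: I3 read-ops · issue I4 (AddU)
cycle 13: I4 read-ops
cycle 15: I3 finished on MulU · I4 finished on AddU
cycle 16: I3→R1 · I4→R0
cycle 17: issue I5 (MulU)
cycle 18: I5 read-ops
cycle 21: I5 finished on MulU
cycle 22: I5→R1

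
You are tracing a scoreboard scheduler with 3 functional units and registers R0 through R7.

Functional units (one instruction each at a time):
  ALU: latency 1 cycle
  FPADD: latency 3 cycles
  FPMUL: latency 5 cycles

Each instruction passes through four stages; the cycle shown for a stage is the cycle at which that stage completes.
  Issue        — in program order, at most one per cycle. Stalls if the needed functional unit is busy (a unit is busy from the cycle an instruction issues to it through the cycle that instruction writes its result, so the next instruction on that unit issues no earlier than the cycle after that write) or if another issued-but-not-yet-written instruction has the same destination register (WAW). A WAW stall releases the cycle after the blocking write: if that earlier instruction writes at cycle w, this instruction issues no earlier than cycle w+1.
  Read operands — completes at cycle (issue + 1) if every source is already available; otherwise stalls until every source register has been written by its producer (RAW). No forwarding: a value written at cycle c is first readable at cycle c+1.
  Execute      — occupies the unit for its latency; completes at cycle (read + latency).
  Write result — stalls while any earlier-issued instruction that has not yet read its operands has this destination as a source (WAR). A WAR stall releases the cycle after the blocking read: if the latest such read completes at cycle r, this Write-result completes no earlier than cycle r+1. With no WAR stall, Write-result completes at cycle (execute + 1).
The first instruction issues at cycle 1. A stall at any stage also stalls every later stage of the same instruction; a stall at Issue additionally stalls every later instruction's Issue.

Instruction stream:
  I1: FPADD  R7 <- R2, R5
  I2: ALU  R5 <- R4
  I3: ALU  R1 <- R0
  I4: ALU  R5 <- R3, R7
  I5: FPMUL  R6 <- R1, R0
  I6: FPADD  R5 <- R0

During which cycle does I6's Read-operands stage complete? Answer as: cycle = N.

cycle = 15

[I1] 1/2/5/6
[I2] 2/3/4/5
[I3] 6/7/8/9  (struct: ALU busy until I2 writes@5)
[I4] 10/11/12/13  (struct: ALU busy until I3 writes@9)
[I5] 11/12/17/18
[I6] 14/15/18/19  (WAW R5: wait I4 write@13)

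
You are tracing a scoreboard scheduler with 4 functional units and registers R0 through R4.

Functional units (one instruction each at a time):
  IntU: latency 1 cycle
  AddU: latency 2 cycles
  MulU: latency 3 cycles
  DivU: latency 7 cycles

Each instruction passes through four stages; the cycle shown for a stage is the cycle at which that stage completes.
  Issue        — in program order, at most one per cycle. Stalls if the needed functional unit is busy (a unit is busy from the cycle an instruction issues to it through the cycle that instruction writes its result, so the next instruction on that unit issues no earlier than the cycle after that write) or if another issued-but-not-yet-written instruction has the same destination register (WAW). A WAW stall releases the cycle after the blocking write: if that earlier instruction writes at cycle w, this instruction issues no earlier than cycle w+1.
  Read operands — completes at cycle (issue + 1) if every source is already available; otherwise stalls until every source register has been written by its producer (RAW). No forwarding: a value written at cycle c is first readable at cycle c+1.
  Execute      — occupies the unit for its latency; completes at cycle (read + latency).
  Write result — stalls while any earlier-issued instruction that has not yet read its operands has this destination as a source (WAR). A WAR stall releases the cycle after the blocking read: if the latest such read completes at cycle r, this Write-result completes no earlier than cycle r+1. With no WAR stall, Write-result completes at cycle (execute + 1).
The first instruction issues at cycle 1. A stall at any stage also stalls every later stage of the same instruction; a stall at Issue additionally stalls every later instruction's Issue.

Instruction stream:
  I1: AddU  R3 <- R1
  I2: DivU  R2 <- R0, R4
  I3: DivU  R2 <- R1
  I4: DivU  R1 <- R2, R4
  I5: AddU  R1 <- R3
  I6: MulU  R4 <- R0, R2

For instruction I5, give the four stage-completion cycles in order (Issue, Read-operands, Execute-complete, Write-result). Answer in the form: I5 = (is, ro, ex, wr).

I1: IS=1 RO=2 EX=4 WR=5
I2: IS=2 RO=3 EX=10 WR=11
I3: IS=12 RO=13 EX=20 WR=21  [struct: DivU busy until I2 writes@11]
I4: IS=22 RO=23 EX=30 WR=31  [struct: DivU busy until I3 writes@21]
I5: IS=32 RO=33 EX=35 WR=36  [WAW R1: wait I4 write@31]
I6: IS=33 RO=34 EX=37 WR=38

I5 = (32, 33, 35, 36)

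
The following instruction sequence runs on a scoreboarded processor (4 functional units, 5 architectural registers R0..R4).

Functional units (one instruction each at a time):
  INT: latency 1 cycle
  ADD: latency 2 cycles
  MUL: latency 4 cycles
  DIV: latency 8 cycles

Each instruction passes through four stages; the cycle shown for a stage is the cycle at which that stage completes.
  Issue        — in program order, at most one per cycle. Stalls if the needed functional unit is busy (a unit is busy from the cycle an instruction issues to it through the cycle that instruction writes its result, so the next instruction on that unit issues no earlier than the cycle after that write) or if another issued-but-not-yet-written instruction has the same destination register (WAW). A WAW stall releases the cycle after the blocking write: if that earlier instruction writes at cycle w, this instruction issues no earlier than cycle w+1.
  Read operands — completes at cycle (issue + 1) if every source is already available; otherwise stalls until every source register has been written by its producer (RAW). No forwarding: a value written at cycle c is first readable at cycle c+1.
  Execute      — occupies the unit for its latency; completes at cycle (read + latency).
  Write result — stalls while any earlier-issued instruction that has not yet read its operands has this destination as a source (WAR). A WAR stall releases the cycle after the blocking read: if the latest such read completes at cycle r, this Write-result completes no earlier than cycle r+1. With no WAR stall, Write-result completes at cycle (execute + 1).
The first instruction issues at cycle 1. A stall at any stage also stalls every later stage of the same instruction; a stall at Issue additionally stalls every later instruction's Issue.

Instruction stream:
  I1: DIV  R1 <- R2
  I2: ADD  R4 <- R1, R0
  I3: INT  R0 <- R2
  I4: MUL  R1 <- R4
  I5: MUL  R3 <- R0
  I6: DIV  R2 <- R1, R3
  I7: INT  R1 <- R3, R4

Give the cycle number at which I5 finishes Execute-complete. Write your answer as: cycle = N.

I1: IS=1 RO=2 EX=10 WR=11
I2: IS=2 RO=12 EX=14 WR=15  [RAW R1: wait I1 write@11]
I3: IS=3 RO=4 EX=5 WR=13  [WAR R0: wait I2 read@12]
I4: IS=12 RO=16 EX=20 WR=21  [WAW R1: wait I1 write@11; RAW R4: wait I2 write@15]
I5: IS=22 RO=23 EX=27 WR=28  [struct: MUL busy until I4 writes@21]
I6: IS=23 RO=29 EX=37 WR=38  [RAW R3: wait I5 write@28]
I7: IS=24 RO=29 EX=30 WR=31  [RAW R3: wait I5 write@28]

cycle = 27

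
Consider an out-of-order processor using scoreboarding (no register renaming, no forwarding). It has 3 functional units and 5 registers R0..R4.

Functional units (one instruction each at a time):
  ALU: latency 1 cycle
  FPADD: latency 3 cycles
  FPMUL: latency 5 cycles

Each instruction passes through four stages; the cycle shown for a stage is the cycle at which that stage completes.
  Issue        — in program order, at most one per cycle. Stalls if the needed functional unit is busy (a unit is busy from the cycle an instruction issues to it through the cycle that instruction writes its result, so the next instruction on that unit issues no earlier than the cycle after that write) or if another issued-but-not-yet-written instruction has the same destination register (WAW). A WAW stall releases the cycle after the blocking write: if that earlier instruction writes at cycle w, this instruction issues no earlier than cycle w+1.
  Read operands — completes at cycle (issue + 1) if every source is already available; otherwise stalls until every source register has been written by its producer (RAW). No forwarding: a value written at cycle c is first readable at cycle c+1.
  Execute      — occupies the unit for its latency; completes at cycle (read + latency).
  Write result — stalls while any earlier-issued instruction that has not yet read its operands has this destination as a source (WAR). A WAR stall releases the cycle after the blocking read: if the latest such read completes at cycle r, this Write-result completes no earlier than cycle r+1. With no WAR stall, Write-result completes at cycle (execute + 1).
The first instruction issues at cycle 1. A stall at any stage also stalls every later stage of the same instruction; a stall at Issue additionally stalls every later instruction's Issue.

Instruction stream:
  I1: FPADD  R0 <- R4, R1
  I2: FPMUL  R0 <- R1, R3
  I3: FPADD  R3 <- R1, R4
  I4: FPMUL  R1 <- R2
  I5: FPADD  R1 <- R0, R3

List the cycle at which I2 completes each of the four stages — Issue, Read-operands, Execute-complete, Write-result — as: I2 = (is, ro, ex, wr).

[1] I1 dispatched to FPADD
[2] I1 operands ready
[5] I1 complete
[6] R0←I1
[7] I2 dispatched to FPMUL
[8] I2 operands ready · I3 dispatched to FPADD
[9] I3 operands ready
[12] I3 complete
[13] I2 complete · R3←I3
[14] R0←I2
[15] I4 dispatched to FPMUL
[16] I4 operands ready
[21] I4 complete
[22] R1←I4
[23] I5 dispatched to FPADD
[24] I5 operands ready
[27] I5 complete
[28] R1←I5

I2 = (7, 8, 13, 14)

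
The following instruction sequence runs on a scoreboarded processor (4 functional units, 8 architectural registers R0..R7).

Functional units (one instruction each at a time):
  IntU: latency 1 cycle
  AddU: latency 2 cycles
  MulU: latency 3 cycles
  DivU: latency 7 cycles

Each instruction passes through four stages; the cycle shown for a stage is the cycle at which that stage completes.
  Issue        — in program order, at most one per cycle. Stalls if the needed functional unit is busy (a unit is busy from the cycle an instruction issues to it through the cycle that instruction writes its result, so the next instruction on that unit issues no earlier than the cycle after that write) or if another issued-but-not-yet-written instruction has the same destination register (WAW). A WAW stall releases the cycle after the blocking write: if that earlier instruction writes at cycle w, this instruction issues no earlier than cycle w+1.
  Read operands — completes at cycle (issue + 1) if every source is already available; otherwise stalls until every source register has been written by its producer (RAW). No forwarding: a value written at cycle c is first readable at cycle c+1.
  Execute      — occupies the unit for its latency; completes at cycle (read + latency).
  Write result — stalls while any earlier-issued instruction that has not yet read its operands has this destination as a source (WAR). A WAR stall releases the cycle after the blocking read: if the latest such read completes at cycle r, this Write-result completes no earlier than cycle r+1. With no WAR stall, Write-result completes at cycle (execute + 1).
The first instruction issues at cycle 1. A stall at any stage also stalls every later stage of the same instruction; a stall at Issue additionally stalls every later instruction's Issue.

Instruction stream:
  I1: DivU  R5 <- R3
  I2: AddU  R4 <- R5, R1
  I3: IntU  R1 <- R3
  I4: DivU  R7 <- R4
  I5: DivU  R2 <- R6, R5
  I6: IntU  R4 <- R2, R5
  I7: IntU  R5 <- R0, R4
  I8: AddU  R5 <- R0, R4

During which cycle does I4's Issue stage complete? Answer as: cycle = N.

cycle 1: I1 dispatched to DivU
cycle 2: I1 operands ready, I2 dispatched to AddU
cycle 3: I3 dispatched to IntU
cycle 4: I3 operands ready
cycle 5: I3 complete
cycle 9: I1 complete
cycle 10: R5←I1
cycle 11: I2 operands ready, I4 dispatched to DivU
cycle 12: R1←I3
cycle 13: I2 complete
cycle 14: R4←I2
cycle 15: I4 operands ready
cycle 22: I4 complete
cycle 23: R7←I4
cycle 24: I5 dispatched to DivU
cycle 25: I5 operands ready, I6 dispatched to IntU
cycle 32: I5 complete
cycle 33: R2←I5
cycle 34: I6 operands ready
cycle 35: I6 complete
cycle 36: R4←I6
cycle 37: I7 dispatched to IntU
cycle 38: I7 operands ready
cycle 39: I7 complete
cycle 40: R5←I7
cycle 41: I8 dispatched to AddU
cycle 42: I8 operands ready
cycle 44: I8 complete
cycle 45: R5←I8

cycle = 11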